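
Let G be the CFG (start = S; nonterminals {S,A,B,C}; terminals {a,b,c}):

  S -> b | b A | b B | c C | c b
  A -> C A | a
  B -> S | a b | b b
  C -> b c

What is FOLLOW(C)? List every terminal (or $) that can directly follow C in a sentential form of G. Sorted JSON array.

FIRST iteration:
round 1:
  A via A→a: +{a}
  B via B→a b: +{a}
  B via B→b b: +{b}
  C via C→b c: +{b}
  S via S→b: +{b}
  S via S→c C: +{c}
  FIRST(S)={b,c}  FIRST(A)={a}  FIRST(B)={a,b}  FIRST(C)={b}
round 2:
  A via A→C A: +{b}
  B via B→S: +{c}
  FIRST(S)={b,c}  FIRST(A)={a,b}  FIRST(B)={a,b,c}  FIRST(C)={b}
round 3: done
  FIRST(S)={b,c}  FIRST(A)={a,b}  FIRST(B)={a,b,c}  FIRST(C)={b}

FOLLOW iteration:
initialize: $ ∈ FOLLOW(S)
[1]
  A→C A: FOLLOW(C) ⊇ FIRST(A) = {a,b}; new: +{a,b}
  S→b A: FOLLOW(A) ⊇ FOLLOW(S) ⊇ {$}; new: +{$}
  S→b B: FOLLOW(B) ⊇ FOLLOW(S) ⊇ {$}; new: +{$}
  S→c C: FOLLOW(C) ⊇ FOLLOW(S) ⊇ {$}; new: +{$}
  FOLLOW(S)={$}  FOLLOW(A)={$}  FOLLOW(B)={$}  FOLLOW(C)={$,a,b}
[2] (no change)
  FOLLOW(S)={$}  FOLLOW(A)={$}  FOLLOW(B)={$}  FOLLOW(C)={$,a,b}

FOLLOW(C) = ["$", "a", "b"]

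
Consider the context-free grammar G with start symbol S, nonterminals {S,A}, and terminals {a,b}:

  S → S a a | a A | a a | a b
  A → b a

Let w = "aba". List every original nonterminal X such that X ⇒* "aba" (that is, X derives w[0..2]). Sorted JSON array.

CNF form of G:
  S -> S X2 | T1 A | T1 T0 | T1 T1
  A -> T0 T1
  T0 -> b
  T1 -> a
  X2 -> T1 T1

CYK fill — only the sub-triangle for w[0..2]:
  cell(0,0) a: {T1}  orig:{}
  cell(1,1) b: {T0}  orig:{}
  cell(2,2) a: {T1}  orig:{}
  cell(0,1) ab: {S}
  cell(1,2) ba: {A}
  cell(0,2) aba: {S}

Original NTs in T[0,2] deriving "aba": ["S"]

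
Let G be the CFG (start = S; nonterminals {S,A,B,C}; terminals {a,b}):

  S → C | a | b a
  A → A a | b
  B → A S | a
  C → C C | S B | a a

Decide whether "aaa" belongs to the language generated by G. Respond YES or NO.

Convert to CNF:
  S -> C C | S B | T0 T0 | T1 T0 | a
  A -> A T0 | b
  B -> A S | a
  C -> C C | S B | T0 T0
  T0 -> a
  T1 -> b

CYK fill:
  T[0,0] 'a' = {B,S,T0}  orig:{B,S}
  T[1,1] 'a' = {B,S,T0}  orig:{B,S}
  T[2,2] 'a' = {B,S,T0}  orig:{B,S}
  T[0,1] 'aa' = {C,S}
  T[1,2] 'aa' = {C,S}
  T[0,2] 'aaa' = {C,S}

S ∈ T[0,2] ⇒ YES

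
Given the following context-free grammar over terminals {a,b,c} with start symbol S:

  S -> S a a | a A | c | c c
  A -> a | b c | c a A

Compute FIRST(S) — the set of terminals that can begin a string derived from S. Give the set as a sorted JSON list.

FIRST sets, iterate to fixpoint:
pass 1:
  A via A→a: +{a}
  A via A→b c: +{b}
  A via A→c a A: +{c}
  S via S→a A: +{a}
  S via S→c: +{c}
  FIRST(S)={a,c}  FIRST(A)={a,b,c}
pass 2: (stable)
  FIRST(S)={a,c}  FIRST(A)={a,b,c}

FIRST(S) = ["a", "c"]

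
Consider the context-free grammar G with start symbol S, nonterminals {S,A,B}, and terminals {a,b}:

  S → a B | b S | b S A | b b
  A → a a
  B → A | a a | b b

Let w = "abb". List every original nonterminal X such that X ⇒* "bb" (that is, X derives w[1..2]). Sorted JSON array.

CNF form of G:
  S -> T0 B | T1 S | T1 T1 | T1 X2
  A -> T0 T0
  B -> T0 T0 | T1 T1
  T0 -> a
  T1 -> b
  X2 -> S A

Fill CYK table bottom-up — only the sub-triangle for w[1..2]:
  [1..1]={T1}  "b"  orig:{}
  [2..2]={T1}  "b"  orig:{}
  [1..2]={B,S}  "bb"

Original NTs in T[1,2] deriving "bb": ["B", "S"]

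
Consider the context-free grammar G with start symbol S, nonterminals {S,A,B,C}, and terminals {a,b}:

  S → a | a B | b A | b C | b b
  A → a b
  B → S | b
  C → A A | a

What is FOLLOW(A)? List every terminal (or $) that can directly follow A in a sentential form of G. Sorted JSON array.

FIRST sets, iterate to fixpoint:
pass 1:
  A via A→a b: +{a}
  B via B→b: +{b}
  C via C→A A: +{a}
  S via S→a: +{a}
  S via S→b A: +{b}
  S: {a,b}  A: {a}  B: {b}  C: {a}
pass 2:
  B via B→S: +{a}
  S: {a,b}  A: {a}  B: {a,b}  C: {a}
pass 3: (no change)
  S: {a,b}  A: {a}  B: {a,b}  C: {a}

Compute FOLLOW by fixpoint:
seed FOLLOW(S) with $
[1]
  C→A A: FOLLOW(A) ⊇ FIRST(A) = {a}; new: +{a}
  S→a B: FOLLOW(B) ⊇ FOLLOW(S) ⊇ {$}; new: +{$}
  S→b A: FOLLOW(A) ⊇ FOLLOW(S) ⊇ {$}; new: +{$}
  S→b C: FOLLOW(C) ⊇ FOLLOW(S) ⊇ {$}; new: +{$}
  FOLLOW(S)={$}  FOLLOW(A)={$,a}  FOLLOW(B)={$}  FOLLOW(C)={$}
[2] (stable)
  FOLLOW(S)={$}  FOLLOW(A)={$,a}  FOLLOW(B)={$}  FOLLOW(C)={$}

FOLLOW(A) = ["$", "a"]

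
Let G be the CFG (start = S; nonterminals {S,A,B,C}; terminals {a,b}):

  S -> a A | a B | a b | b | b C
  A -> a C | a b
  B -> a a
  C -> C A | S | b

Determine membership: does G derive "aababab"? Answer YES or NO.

CNF form of G:
  S -> T0 A | T0 B | T0 T1 | T1 C | b
  A -> T0 C | T0 T1
  B -> T0 T0
  C -> C A | T0 A | T0 B | T0 T1 | T1 C | b
  T0 -> a
  T1 -> b

CYK fill:
  [0..0]={T0}  "a"  orig:{}
  [1..1]={T0}  "a"  orig:{}
  [2..2]={C,S,T1}  "b"  orig:{C,S}
  [3..3]={T0}  "a"  orig:{}
  [4..4]={C,S,T1}  "b"  orig:{C,S}
  [5..5]={T0}  "a"  orig:{}
  [6..6]={C,S,T1}  "b"  orig:{C,S}
  [0..1]={B}  "aa"
  [1..2]={A,C,S}  "ab"
  [2..3]=∅  "ba"
  [3..4]={A,C,S}  "ab"
  [4..5]=∅  "ba"
  [5..6]={A,C,S}  "ab"
  [0..2]={A,C,S}  "aab"
  [1..3]=∅  "aba"
  [2..4]={C,S}  "bab"
  [3..5]=∅  "aba"
  [4..6]={C,S}  "bab"
  [0..3]=∅  "aaba"
  [1..4]={A,C}  "abab"
  [2..5]=∅  "baba"
  [3..6]={A,C}  "abab"
  [0..4]={A,C,S}  "aabab"
  [1..5]=∅  "ababa"
  [2..6]={C,S}  "babab"
  [0..5]=∅  "aababa"
  [1..6]={A,C}  "ababab"
  [0..6]={A,C,S}  "aababab"

S ∈ T[0,6] ⇒ YES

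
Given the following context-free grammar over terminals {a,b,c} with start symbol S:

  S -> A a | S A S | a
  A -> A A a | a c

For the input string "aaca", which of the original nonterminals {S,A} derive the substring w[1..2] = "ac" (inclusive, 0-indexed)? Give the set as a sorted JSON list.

CNF form of G:
  S -> A T0 | S X3 | a
  A -> A X2 | T0 T1
  T0 -> a
  T1 -> c
  X2 -> A T0
  X3 -> A S

CYK fill, restricted to cells inside w[1..2]:
  cell(1,1) a: {S,T0}  orig:{S}
  cell(2,2) c: {T1}  orig:{}
  cell(1,2) ac: {A}

Original NTs in T[1,2] deriving "ac": ["A"]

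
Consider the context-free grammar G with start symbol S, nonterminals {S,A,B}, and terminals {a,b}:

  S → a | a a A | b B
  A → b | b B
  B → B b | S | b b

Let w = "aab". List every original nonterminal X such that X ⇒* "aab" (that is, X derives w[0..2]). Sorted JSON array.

CNF form of G:
  S -> T0 B | T1 X3 | a
  A -> T0 B | b
  B -> B T0 | T0 B | T0 T0 | T1 X2 | a
  T0 -> b
  T1 -> a
  X2 -> T1 A
  X3 -> T1 A

CYK fill, restricted to cells inside w[0..2]:
  cell(0,0) a: {B,S,T1}  orig:{B,S}
  cell(1,1) a: {B,S,T1}  orig:{B,S}
  cell(2,2) b: {A,T0}  orig:{A}
  cell(0,1) aa: ∅
  cell(1,2) ab: {B,X2,X3}  orig:{B}
  cell(0,2) aab: {B,S}

Original NTs in T[0,2] deriving "aab": ["B", "S"]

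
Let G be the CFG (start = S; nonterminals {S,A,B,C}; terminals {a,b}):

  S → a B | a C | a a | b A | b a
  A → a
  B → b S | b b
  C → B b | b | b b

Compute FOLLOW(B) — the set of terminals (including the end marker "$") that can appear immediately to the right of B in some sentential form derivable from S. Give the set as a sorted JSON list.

Compute FIRST by fixpoint:
[1]
  A via A→a: +{a}
  B via B→b S: +{b}
  C via C→B b: +{b}
  S via S→a B: +{a}
  S via S→b A: +{b}
  FIRST[S]={a,b}  FIRST[A]={a}  FIRST[B]={b}  FIRST[C]={b}
[2] (stable)
  FIRST[S]={a,b}  FIRST[A]={a}  FIRST[B]={b}  FIRST[C]={b}

FOLLOW sets:
FOLLOW(S) := {$}
pass 1:
  C→B b: FOLLOW(B) ⊇ FIRST(b) = {b}; new: +{b}
  S→a B: FOLLOW(B) ⊇ FOLLOW(S) ⊇ {$}; new: +{$}
  S→a C: FOLLOW(C) ⊇ FOLLOW(S) ⊇ {$}; new: +{$}
  S→b A: FOLLOW(A) ⊇ FOLLOW(S) ⊇ {$}; new: +{$}
  FOLLOW(S)={$}  FOLLOW(A)={$}  FOLLOW(B)={$,b}  FOLLOW(C)={$}
pass 2:
  B→b S: FOLLOW(S) ⊇ FOLLOW(B) ⊇ {$,b}; new: +{b}
  S→a C: FOLLOW(C) ⊇ FOLLOW(S) ⊇ {$,b}; new: +{b}
  S→b A: FOLLOW(A) ⊇ FOLLOW(S) ⊇ {$,b}; new: +{b}
  FOLLOW(S)={$,b}  FOLLOW(A)={$,b}  FOLLOW(B)={$,b}  FOLLOW(C)={$,b}
pass 3: (no change)
  FOLLOW(S)={$,b}  FOLLOW(A)={$,b}  FOLLOW(B)={$,b}  FOLLOW(C)={$,b}

FOLLOW(B) = ["$", "b"]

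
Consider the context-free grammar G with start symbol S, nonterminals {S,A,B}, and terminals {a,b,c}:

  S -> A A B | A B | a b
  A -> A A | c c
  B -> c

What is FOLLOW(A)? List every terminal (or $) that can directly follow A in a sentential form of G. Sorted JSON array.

Compute FIRST by fixpoint:
pass 1:
  A via A→c c: +{c}
  B via B→c: +{c}
  S via S→A A B: +{c}
  S via S→a b: +{a}
  S: {a,c}  A: {c}  B: {c}
pass 2: — fixpoint
  S: {a,c}  A: {c}  B: {c}

Compute FOLLOW by fixpoint:
seed FOLLOW(S) with $
pass 1:
  A→A A: FOLLOW(A) ⊇ FIRST(A) = {c}; new: +{c}
  S→A A B: FOLLOW(B) ⊇ FOLLOW(S) ⊇ {$}; new: +{$}
  S: {$}  A: {c}  B: {$}
pass 2: (stable)
  S: {$}  A: {c}  B: {$}

FOLLOW(A) = ["c"]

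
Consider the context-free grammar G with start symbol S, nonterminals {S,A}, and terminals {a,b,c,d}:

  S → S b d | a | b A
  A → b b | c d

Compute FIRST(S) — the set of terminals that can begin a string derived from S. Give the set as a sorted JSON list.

FIRST sets, iterate to fixpoint:
round 1:
  A via A→b b: +{b}
  A via A→c d: +{c}
  S via S→a: +{a}
  S via S→b A: +{b}
  FIRST(S)={a,b}  FIRST(A)={b,c}
round 2: — fixpoint
  FIRST(S)={a,b}  FIRST(A)={b,c}

FIRST(S) = ["a", "b"]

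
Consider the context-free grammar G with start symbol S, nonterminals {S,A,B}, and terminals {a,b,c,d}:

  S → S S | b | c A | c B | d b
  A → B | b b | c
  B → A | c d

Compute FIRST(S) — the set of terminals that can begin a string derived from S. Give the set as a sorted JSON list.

FIRST sets, iterate to fixpoint:
pass 1:
  A via A→b b: +{b}
  A via A→c: +{c}
  B via B→A: +{b,c}
  S via S→b: +{b}
  S via S→c A: +{c}
  S via S→d b: +{d}
  FIRST[S]={b,c,d}  FIRST[A]={b,c}  FIRST[B]={b,c}
pass 2: (stable)
  FIRST[S]={b,c,d}  FIRST[A]={b,c}  FIRST[B]={b,c}

FIRST(S) = ["b", "c", "d"]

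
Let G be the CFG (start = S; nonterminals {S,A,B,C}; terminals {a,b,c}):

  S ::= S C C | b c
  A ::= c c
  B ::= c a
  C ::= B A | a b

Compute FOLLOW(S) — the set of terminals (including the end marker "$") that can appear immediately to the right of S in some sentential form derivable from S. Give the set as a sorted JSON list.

FIRST sets, iterate to fixpoint:
pass 1:
  A via A→c c: +{c}
  B via B→c a: +{c}
  C via C→B A: +{c}
  C via C→a b: +{a}
  S via S→b c: +{b}
  S: {b}  A: {c}  B: {c}  C: {a,c}
pass 2: done
  S: {b}  A: {c}  B: {c}  C: {a,c}

FOLLOW sets:
initialize: $ ∈ FOLLOW(S)
iter 1:
  C→B A: FOLLOW(B) ⊇ FIRST(A) = {c}; new: +{c}
  S→S C C: FOLLOW(S) ⊇ FIRST(C) = {a,c}; new: +{a,c}
  S→S C C: FOLLOW(C) ⊇ FIRST(C) = {a,c}; new: +{a,c}
  S→S C C: FOLLOW(C) ⊇ FOLLOW(S) ⊇ {$,a,c}; new: +{$}
  FOLLOW(S)={$,a,c}  FOLLOW(A)={}  FOLLOW(B)={c}  FOLLOW(C)={$,a,c}
iter 2:
  C→B A: FOLLOW(A) ⊇ FOLLOW(C) ⊇ {$,a,c}; new: +{$,a,c}
  FOLLOW(S)={$,a,c}  FOLLOW(A)={$,a,c}  FOLLOW(B)={c}  FOLLOW(C)={$,a,c}
iter 3: done
  FOLLOW(S)={$,a,c}  FOLLOW(A)={$,a,c}  FOLLOW(B)={c}  FOLLOW(C)={$,a,c}

FOLLOW(S) = ["$", "a", "c"]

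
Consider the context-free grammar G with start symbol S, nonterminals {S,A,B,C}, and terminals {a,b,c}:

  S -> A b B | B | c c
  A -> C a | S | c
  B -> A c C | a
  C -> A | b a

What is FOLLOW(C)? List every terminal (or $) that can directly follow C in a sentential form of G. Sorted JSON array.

FIRST iteration:
pass 1:
  A via A→c: +{c}
  B via B→A c C: +{c}
  B via B→a: +{a}
  C via C→A: +{c}
  C via C→b a: +{b}
  S via S→A b B: +{c}
  S via S→B: +{a}
  FIRST[S]={a,c}  FIRST[A]={c}  FIRST[B]={a,c}  FIRST[C]={b,c}
pass 2:
  A via A→C a: +{b}
  A via A→S: +{a}
  B via B→A c C: +{b}
  C via C→A: +{a}
  S via S→A b B: +{b}
  FIRST[S]={a,b,c}  FIRST[A]={a,b,c}  FIRST[B]={a,b,c}  FIRST[C]={a,b,c}
pass 3: (no change)
  FIRST[S]={a,b,c}  FIRST[A]={a,b,c}  FIRST[B]={a,b,c}  FIRST[C]={a,b,c}

Compute FOLLOW by fixpoint:
initialize: $ ∈ FOLLOW(S)
iter 1:
  A→C a: FOLLOW(C) ⊇ FIRST(a) = {a}; new: +{a}
  B→A c C: FOLLOW(A) ⊇ FIRST(c) = {c}; new: +{c}
  C→A: FOLLOW(A) ⊇ FOLLOW(C) ⊇ {a}; new: +{a}
  S→A b B: FOLLOW(A) ⊇ FIRST(b) = {b}; new: +{b}
  S→A b B: FOLLOW(B) ⊇ FOLLOW(S) ⊇ {$}; new: +{$}
  FOLLOW[S]={$}  FOLLOW[A]={a,b,c}  FOLLOW[B]={$}  FOLLOW[C]={a}
iter 2:
  A→S: FOLLOW(S) ⊇ FOLLOW(A) ⊇ {a,b,c}; new: +{a,b,c}
  B→A c C: FOLLOW(C) ⊇ FOLLOW(B) ⊇ {$}; new: +{$}
  C→A: FOLLOW(A) ⊇ FOLLOW(C) ⊇ {$,a}; new: +{$}
  S→A b B: FOLLOW(B) ⊇ FOLLOW(S) ⊇ {$,a,b,c}; new: +{a,b,c}
  FOLLOW[S]={$,a,b,c}  FOLLOW[A]={$,a,b,c}  FOLLOW[B]={$,a,b,c}  FOLLOW[C]={$,a}
iter 3:
  B→A c C: FOLLOW(C) ⊇ FOLLOW(B) ⊇ {$,a,b,c}; new: +{b,c}
  FOLLOW[S]={$,a,b,c}  FOLLOW[A]={$,a,b,c}  FOLLOW[B]={$,a,b,c}  FOLLOW[C]={$,a,b,c}
iter 4: (stable)
  FOLLOW[S]={$,a,b,c}  FOLLOW[A]={$,a,b,c}  FOLLOW[B]={$,a,b,c}  FOLLOW[C]={$,a,b,c}

FOLLOW(C) = ["$", "a", "b", "c"]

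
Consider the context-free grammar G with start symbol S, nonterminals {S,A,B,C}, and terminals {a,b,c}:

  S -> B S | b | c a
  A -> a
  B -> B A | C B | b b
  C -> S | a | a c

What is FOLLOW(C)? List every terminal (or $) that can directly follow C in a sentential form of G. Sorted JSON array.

FIRST iteration:
round 1:
  A via A→a: +{a}
  B via B→b b: +{b}
  C via C→a: +{a}
  S via S→B S: +{b}
  S via S→c a: +{c}
  FIRST(S)={b,c}  FIRST(A)={a}  FIRST(B)={b}  FIRST(C)={a}
round 2:
  B via B→C B: +{a}
  C via C→S: +{b,c}
  S via S→B S: +{a}
  FIRST(S)={a,b,c}  FIRST(A)={a}  FIRST(B)={a,b}  FIRST(C)={a,b,c}
round 3:
  B via B→C B: +{c}
  FIRST(S)={a,b,c}  FIRST(A)={a}  FIRST(B)={a,b,c}  FIRST(C)={a,b,c}
round 4: — fixpoint
  FIRST(S)={a,b,c}  FIRST(A)={a}  FIRST(B)={a,b,c}  FIRST(C)={a,b,c}

FOLLOW iteration:
initialize: $ ∈ FOLLOW(S)
pass 1:
  B→B A: FOLLOW(B) ⊇ FIRST(A) = {a}; new: +{a}
  B→B A: FOLLOW(A) ⊇ FOLLOW(B) ⊇ {a}; new: +{a}
  B→C B: FOLLOW(C) ⊇ FIRST(B) = {a,b,c}; new: +{a,b,c}
  C→S: FOLLOW(S) ⊇ FOLLOW(C) ⊇ {a,b,c}; new: +{a,b,c}
  S→B S: FOLLOW(B) ⊇ FIRST(S) = {a,b,c}; new: +{b,c}
  FOLLOW[S]={$,a,b,c}  FOLLOW[A]={a}  FOLLOW[B]={a,b,c}  FOLLOW[C]={a,b,c}
pass 2:
  B→B A: FOLLOW(A) ⊇ FOLLOW(B) ⊇ {a,b,c}; new: +{b,c}
  FOLLOW[S]={$,a,b,c}  FOLLOW[A]={a,b,c}  FOLLOW[B]={a,b,c}  FOLLOW[C]={a,b,c}
pass 3: (no change)
  FOLLOW[S]={$,a,b,c}  FOLLOW[A]={a,b,c}  FOLLOW[B]={a,b,c}  FOLLOW[C]={a,b,c}

FOLLOW(C) = ["a", "b", "c"]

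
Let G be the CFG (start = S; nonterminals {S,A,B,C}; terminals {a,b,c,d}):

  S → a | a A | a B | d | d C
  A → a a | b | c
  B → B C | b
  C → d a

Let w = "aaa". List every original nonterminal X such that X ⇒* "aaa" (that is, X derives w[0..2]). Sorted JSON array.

Convert to CNF:
  S -> T0 A | T0 B | T1 C | a | d
  A -> T0 T0 | b | c
  B -> B C | b
  C -> T1 T0
  T0 -> a
  T1 -> d

CYK fill (cells [i..j] with 0 ≤ i ≤ j ≤ 2 only):
  T[0,0] 'a' = {S,T0}  orig:{S}
  T[1,1] 'a' = {S,T0}  orig:{S}
  T[2,2] 'a' = {S,T0}  orig:{S}
  T[0,1] 'aa' = {A}
  T[1,2] 'aa' = {A}
  T[0,2] 'aaa' = {S}

Original NTs in T[0,2] deriving "aaa": ["S"]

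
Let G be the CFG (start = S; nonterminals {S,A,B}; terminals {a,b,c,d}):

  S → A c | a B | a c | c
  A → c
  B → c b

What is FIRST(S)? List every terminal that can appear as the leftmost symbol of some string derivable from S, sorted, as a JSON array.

Compute FIRST by fixpoint:
round 1:
  A via A→c: +{c}
  B via B→c b: +{c}
  S via S→A c: +{c}
  S via S→a B: +{a}
  FIRST(S)={a,c}  FIRST(A)={c}  FIRST(B)={c}
round 2: (no change)
  FIRST(S)={a,c}  FIRST(A)={c}  FIRST(B)={c}

FIRST(S) = ["a", "c"]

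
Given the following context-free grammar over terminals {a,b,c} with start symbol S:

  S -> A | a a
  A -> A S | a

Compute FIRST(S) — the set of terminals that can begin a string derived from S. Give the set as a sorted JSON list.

Compute FIRST by fixpoint:
pass 1:
  A via A→a: +{a}
  S via S→A: +{a}
  FIRST[S]={a}  FIRST[A]={a}
pass 2: (stable)
  FIRST[S]={a}  FIRST[A]={a}

FIRST(S) = ["a"]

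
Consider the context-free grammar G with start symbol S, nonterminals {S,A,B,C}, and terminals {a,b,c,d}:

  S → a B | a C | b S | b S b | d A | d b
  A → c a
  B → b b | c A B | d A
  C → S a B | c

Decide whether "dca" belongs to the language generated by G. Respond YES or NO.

Convert to CNF:
  S -> T1 B | T1 C | T2 S | T2 X6 | T3 A | T3 T2
  A -> T0 T1
  B -> T0 X4 | T2 T2 | T3 A
  C -> S X5 | c
  T0 -> c
  T1 -> a
  T2 -> b
  T3 -> d
  X4 -> A B
  X5 -> T1 B
  X6 -> S T2

Fill CYK table bottom-up:
  cell(0,0) d: {T3}  orig:{}
  cell(1,1) c: {C,T0}  orig:{C}
  cell(2,2) a: {T1}  orig:{}
  cell(0,1) dc: ∅
  cell(1,2) ca: {A}
  cell(0,2) dca: {B,S}

S ∈ T[0,2] ⇒ YES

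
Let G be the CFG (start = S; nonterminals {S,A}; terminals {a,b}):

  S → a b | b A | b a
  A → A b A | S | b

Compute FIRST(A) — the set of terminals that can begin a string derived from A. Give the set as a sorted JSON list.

FIRST sets, iterate to fixpoint:
iter 1:
  A via A→b: +{b}
  S via S→a b: +{a}
  S via S→b A: +{b}
  FIRST(S)={a,b}  FIRST(A)={b}
iter 2:
  A via A→S: +{a}
  FIRST(S)={a,b}  FIRST(A)={a,b}
iter 3: (stable)
  FIRST(S)={a,b}  FIRST(A)={a,b}

FIRST(A) = ["a", "b"]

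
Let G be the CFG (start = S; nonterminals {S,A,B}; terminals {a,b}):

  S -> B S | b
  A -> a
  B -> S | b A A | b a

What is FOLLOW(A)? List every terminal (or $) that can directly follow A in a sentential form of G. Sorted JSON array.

FIRST sets, iterate to fixpoint:
pass 1:
  A via A→a: +{a}
  B via B→b A A: +{b}
  S via S→B S: +{b}
  FIRST[S]={b}  FIRST[A]={a}  FIRST[B]={b}
pass 2: done
  FIRST[S]={b}  FIRST[A]={a}  FIRST[B]={b}

FOLLOW iteration:
initialize: $ ∈ FOLLOW(S)
iter 1:
  B→b A A: FOLLOW(A) ⊇ FIRST(A) = {a}; new: +{a}
  S→B S: FOLLOW(B) ⊇ FIRST(S) = {b}; new: +{b}
  S: {$}  A: {a}  B: {b}
iter 2:
  B→S: FOLLOW(S) ⊇ FOLLOW(B) ⊇ {b}; new: +{b}
  B→b A A: FOLLOW(A) ⊇ FOLLOW(B) ⊇ {b}; new: +{b}
  S: {$,b}  A: {a,b}  B: {b}
iter 3: — fixpoint
  S: {$,b}  A: {a,b}  B: {b}

FOLLOW(A) = ["a", "b"]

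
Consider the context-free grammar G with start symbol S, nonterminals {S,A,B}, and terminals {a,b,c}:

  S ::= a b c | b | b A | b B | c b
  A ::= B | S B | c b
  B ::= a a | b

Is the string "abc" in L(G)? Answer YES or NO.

Convert to CNF:
  S -> T0 X3 | T1 T2 | T2 A | T2 B | b
  A -> S B | T0 T0 | T1 T2 | b
  B -> T0 T0 | b
  T0 -> a
  T1 -> c
  T2 -> b
  X3 -> T2 T1

CYK table (by increasing span):
  cell(0,0) a: {T0}  orig:{}
  cell(1,1) b: {A,B,S,T2}  orig:{A,B,S}
  cell(2,2) c: {T1}  orig:{}
  cell(0,1) ab: ∅
  cell(1,2) bc: {X3}  orig:{}
  cell(0,2) abc: {S}

S ∈ T[0,2] ⇒ YES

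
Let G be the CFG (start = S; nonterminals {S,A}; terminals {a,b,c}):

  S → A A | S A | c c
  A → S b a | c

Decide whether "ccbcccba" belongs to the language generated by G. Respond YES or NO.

Convert to CNF:
  S -> A A | S A | T2 T2
  A -> S X3 | c
  T0 -> b
  T1 -> a
  T2 -> c
  X3 -> T0 T1

CYK table (by increasing span):
  [0..0]={A,T2}  "c"  orig:{A}
  [1..1]={A,T2}  "c"  orig:{A}
  [2..2]={T0}  "b"  orig:{}
  [3..3]={A,T2}  "c"  orig:{A}
  [4..4]={A,T2}  "c"  orig:{A}
  [5..5]={A,T2}  "c"  orig:{A}
  [6..6]={T0}  "b"  orig:{}
  [7..7]={T1}  "a"  orig:{}
  [0..1]={S}  "cc"
  [1..2]=∅  "cb"
  [2..3]=∅  "bc"
  [3..4]={S}  "cc"
  [4..5]={S}  "cc"
  [5..6]=∅  "cb"
  [6..7]={X3}  "ba"  orig:{}
  [0..2]=∅  "ccb"
  [1..3]=∅  "cbc"
  [2..4]=∅  "bcc"
  [3..5]={S}  "ccc"
  [4..6]=∅  "ccb"
  [5..7]=∅  "cba"
  [0..3]=∅  "ccbc"
  [1..4]=∅  "cbcc"
  [2..5]=∅  "bccc"
  [3..6]=∅  "cccb"
  [4..7]={A}  "ccba"
  [0..4]=∅  "ccbcc"
  [1..5]=∅  "cbccc"
  [2..6]=∅  "bcccb"
  [3..7]={A,S}  "cccba"
  [0..5]=∅  "ccbccc"
  [1..6]=∅  "cbcccb"
  [2..7]=∅  "bcccba"
  [0..6]=∅  "ccbcccb"
  [1..7]=∅  "cbcccba"
  [0..7]=∅  "ccbcccba"

S ∉ T[0,7] ⇒ NO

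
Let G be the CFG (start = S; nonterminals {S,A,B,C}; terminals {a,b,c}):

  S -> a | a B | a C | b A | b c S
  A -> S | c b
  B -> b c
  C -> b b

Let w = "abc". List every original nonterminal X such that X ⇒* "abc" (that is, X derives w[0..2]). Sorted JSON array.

Convert to CNF:
  S -> T0 B | T0 C | T1 A | T1 X4 | a
  A -> T0 B | T0 C | T1 A | T1 X3 | T2 T1 | a
  B -> T1 T2
  C -> T1 T1
  T0 -> a
  T1 -> b
  T2 -> c
  X3 -> T2 S
  X4 -> T2 S

CYK table (by increasing span), restricted to cells inside w[0..2]:
  cell(0,0) a: {A,S,T0}  orig:{A,S}
  cell(1,1) b: {T1}  orig:{}
  cell(2,2) c: {T2}  orig:{}
  cell(0,1) ab: ∅
  cell(1,2) bc: {B}
  cell(0,2) abc: {A,S}

Original NTs in T[0,2] deriving "abc": ["A", "S"]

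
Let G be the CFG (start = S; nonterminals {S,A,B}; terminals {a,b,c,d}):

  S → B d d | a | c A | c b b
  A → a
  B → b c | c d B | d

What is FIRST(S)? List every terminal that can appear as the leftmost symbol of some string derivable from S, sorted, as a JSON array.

FIRST sets, iterate to fixpoint:
[1]
  A via A→a: +{a}
  B via B→b c: +{b}
  B via B→c d B: +{c}
  B via B→d: +{d}
  S via S→B d d: +{b,c,d}
  S via S→a: +{a}
  FIRST(S)={a,b,c,d}  FIRST(A)={a}  FIRST(B)={b,c,d}
[2] (no change)
  FIRST(S)={a,b,c,d}  FIRST(A)={a}  FIRST(B)={b,c,d}

FIRST(S) = ["a", "b", "c", "d"]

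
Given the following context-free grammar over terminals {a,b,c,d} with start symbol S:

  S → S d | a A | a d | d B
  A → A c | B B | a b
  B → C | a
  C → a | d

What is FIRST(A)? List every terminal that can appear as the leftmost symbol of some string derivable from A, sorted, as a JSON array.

FIRST sets, iterate to fixpoint:
iter 1:
  A via A→a b: +{a}
  B via B→a: +{a}
  C via C→a: +{a}
  C via C→d: +{d}
  S via S→a A: +{a}
  S via S→d B: +{d}
  FIRST[S]={a,d}  FIRST[A]={a}  FIRST[B]={a}  FIRST[C]={a,d}
iter 2:
  B via B→C: +{d}
  FIRST[S]={a,d}  FIRST[A]={a}  FIRST[B]={a,d}  FIRST[C]={a,d}
iter 3:
  A via A→B B: +{d}
  FIRST[S]={a,d}  FIRST[A]={a,d}  FIRST[B]={a,d}  FIRST[C]={a,d}
iter 4: done
  FIRST[S]={a,d}  FIRST[A]={a,d}  FIRST[B]={a,d}  FIRST[C]={a,d}

FIRST(A) = ["a", "d"]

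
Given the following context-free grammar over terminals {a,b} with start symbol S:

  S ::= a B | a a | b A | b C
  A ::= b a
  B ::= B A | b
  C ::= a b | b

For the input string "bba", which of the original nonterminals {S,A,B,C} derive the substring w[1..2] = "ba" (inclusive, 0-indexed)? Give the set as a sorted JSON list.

Convert to CNF:
  S -> T0 A | T0 C | T1 B | T1 T1
  A -> T0 T1
  B -> B A | b
  C -> T1 T0 | b
  T0 -> b
  T1 -> a

CYK table (by increasing span) — only the sub-triangle for w[1..2]:
  T[1,1] 'b' = {B,C,T0}  orig:{B,C}
  T[2,2] 'a' = {T1}  orig:{}
  T[1,2] 'ba' = {A}

Original NTs in T[1,2] deriving "ba": ["A"]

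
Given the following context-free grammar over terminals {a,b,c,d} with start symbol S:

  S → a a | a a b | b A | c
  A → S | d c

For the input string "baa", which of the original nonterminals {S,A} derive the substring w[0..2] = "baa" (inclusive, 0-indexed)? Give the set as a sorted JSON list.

Convert to CNF:
  S -> T0 T0 | T0 X5 | T1 A | c
  A -> T0 T0 | T0 X4 | T1 A | T2 T3 | c
  T0 -> a
  T1 -> b
  T2 -> d
  T3 -> c
  X4 -> T0 T1
  X5 -> T0 T1

CYK fill, restricted to cells inside w[0..2]:
  [0..0]={T1}  "b"  orig:{}
  [1..1]={T0}  "a"  orig:{}
  [2..2]={T0}  "a"  orig:{}
  [0..1]=∅  "ba"
  [1..2]={A,S}  "aa"
  [0..2]={A,S}  "baa"

Original NTs in T[0,2] deriving "baa": ["A", "S"]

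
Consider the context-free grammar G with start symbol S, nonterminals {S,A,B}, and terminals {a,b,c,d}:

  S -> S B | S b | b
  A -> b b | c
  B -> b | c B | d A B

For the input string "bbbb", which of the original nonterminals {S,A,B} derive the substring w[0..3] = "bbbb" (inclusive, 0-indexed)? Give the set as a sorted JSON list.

CNF form of G:
  S -> S B | S T0 | b
  A -> T0 T0 | c
  B -> T1 B | T2 X3 | b
  T0 -> b
  T1 -> c
  T2 -> d
  X3 -> A B

CYK fill, restricted to cells inside w[0..3]:
  [0..0]={B,S,T0}  "b"  orig:{B,S}
  [1..1]={B,S,T0}  "b"  orig:{B,S}
  [2..2]={B,S,T0}  "b"  orig:{B,S}
  [3..3]={B,S,T0}  "b"  orig:{B,S}
  [0..1]={A,S}  "bb"
  [1..2]={A,S}  "bb"
  [2..3]={A,S}  "bb"
  [0..2]={S,X3}  "bbb"  orig:{S}
  [1..3]={S,X3}  "bbb"  orig:{S}
  [0..3]={S}  "bbbb"

Original NTs in T[0,3] deriving "bbbb": ["S"]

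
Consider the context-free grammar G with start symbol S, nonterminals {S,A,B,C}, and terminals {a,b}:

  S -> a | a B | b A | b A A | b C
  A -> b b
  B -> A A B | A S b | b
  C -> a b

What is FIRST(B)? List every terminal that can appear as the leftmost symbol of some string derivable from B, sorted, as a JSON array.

FIRST sets, iterate to fixpoint:
iter 1:
  A via A→b b: +{b}
  B via B→A A B: +{b}
  C via C→a b: +{a}
  S via S→a: +{a}
  S via S→b A: +{b}
  FIRST(S)={a,b}  FIRST(A)={b}  FIRST(B)={b}  FIRST(C)={a}
iter 2: — fixpoint
  FIRST(S)={a,b}  FIRST(A)={b}  FIRST(B)={b}  FIRST(C)={a}

FIRST(B) = ["b"]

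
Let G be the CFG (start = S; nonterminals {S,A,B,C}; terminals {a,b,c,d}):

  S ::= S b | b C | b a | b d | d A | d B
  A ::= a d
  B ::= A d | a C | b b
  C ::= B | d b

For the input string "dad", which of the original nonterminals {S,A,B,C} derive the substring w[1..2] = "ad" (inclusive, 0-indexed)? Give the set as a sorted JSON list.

CNF form of G:
  S -> S T2 | T1 A | T1 B | T2 C | T2 T0 | T2 T1
  A -> T0 T1
  B -> A T1 | T0 C | T2 T2
  C -> A T1 | T0 C | T1 T2 | T2 T2
  T0 -> a
  T1 -> d
  T2 -> b

Fill CYK table bottom-up — only the sub-triangle for w[1..2]:
  [1..1]={T0}  "a"  orig:{}
  [2..2]={T1}  "d"  orig:{}
  [1..2]={A}  "ad"

Original NTs in T[1,2] deriving "ad": ["A"]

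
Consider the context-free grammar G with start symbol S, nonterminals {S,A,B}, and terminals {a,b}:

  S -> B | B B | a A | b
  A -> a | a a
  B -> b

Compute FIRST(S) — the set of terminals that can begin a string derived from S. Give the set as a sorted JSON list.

Compute FIRST by fixpoint:
round 1:
  A via A→a: +{a}
  B via B→b: +{b}
  S via S→B: +{b}
  S via S→a A: +{a}
  S: {a,b}  A: {a}  B: {b}
round 2: (no change)
  S: {a,b}  A: {a}  B: {b}

FIRST(S) = ["a", "b"]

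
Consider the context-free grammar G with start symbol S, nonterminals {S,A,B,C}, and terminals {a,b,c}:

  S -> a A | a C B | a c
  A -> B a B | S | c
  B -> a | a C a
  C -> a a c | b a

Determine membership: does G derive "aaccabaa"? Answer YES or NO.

CNF form of G:
  S -> T0 A | T0 T1 | T0 X7
  A -> B X3 | T0 A | T0 T1 | T0 X4 | c
  B -> T0 X5 | a
  C -> T0 X6 | T2 T0
  T0 -> a
  T1 -> c
  T2 -> b
  X3 -> T0 B
  X4 -> C B
  X5 -> C T0
  X6 -> T0 T1
  X7 -> C B

Fill CYK table bottom-up:
  [0..0]={B,T0}  "a"  orig:{B}
  [1..1]={B,T0}  "a"  orig:{B}
  [2..2]={A,T1}  "c"  orig:{A}
  [3..3]={A,T1}  "c"  orig:{A}
  [4..4]={B,T0}  "a"  orig:{B}
  [5..5]={T2}  "b"  orig:{}
  [6..6]={B,T0}  "a"  orig:{B}
  [7..7]={B,T0}  "a"  orig:{B}
  [0..1]={X3}  "aa"  orig:{}
  [1..2]={A,S,X6}  "ac"  orig:{A,S}
  [2..3]=∅  "cc"
  [3..4]=∅  "ca"
  [4..5]=∅  "ab"
  [5..6]={C}  "ba"
  [6..7]={X3}  "aa"  orig:{}
  [0..2]={A,C,S}  "aac"
  [1..3]=∅  "acc"
  [2..4]=∅  "cca"
  [3..5]=∅  "cab"
  [4..6]=∅  "aba"
  [5..7]={X4,X5,X7}  "baa"  orig:{}
  [0..3]=∅  "aacc"
  [1..4]=∅  "acca"
  [2..5]=∅  "ccab"
  [3..6]=∅  "caba"
  [4..7]={A,B,S}  "abaa"
  [0..4]=∅  "aacca"
  [1..5]=∅  "accab"
  [2..6]=∅  "ccaba"
  [3..7]=∅  "cabaa"
  [0..5]=∅  "aaccab"
  [1..6]=∅  "accaba"
  [2..7]=∅  "ccabaa"
  [0..6]=∅  "aaccaba"
  [1..7]=∅  "accabaa"
  [0..7]=∅  "aaccabaa"

S ∉ T[0,7] ⇒ NO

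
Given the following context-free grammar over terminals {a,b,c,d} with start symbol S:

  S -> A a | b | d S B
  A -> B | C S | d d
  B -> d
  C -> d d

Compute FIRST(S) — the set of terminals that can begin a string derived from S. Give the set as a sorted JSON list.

Compute FIRST by fixpoint:
pass 1:
  A via A→d d: +{d}
  B via B→d: +{d}
  C via C→d d: +{d}
  S via S→A a: +{d}
  S via S→b: +{b}
  S: {b,d}  A: {d}  B: {d}  C: {d}
pass 2: — fixpoint
  S: {b,d}  A: {d}  B: {d}  C: {d}

FIRST(S) = ["b", "d"]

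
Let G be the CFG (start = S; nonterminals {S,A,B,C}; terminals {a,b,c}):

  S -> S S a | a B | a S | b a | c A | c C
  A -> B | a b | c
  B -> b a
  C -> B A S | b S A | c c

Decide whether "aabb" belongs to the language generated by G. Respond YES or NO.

CNF form of G:
  S -> S X5 | T0 B | T0 S | T1 T0 | T2 A | T2 C
  A -> T0 T1 | T1 T0 | c
  B -> T1 T0
  C -> B X3 | T1 X4 | T2 T2
  T0 -> a
  T1 -> b
  T2 -> c
  X3 -> A S
  X4 -> S A
  X5 -> S T0

CYK fill:
  [0..0]={T0}  "a"  orig:{}
  [1..1]={T0}  "a"  orig:{}
  [2..2]={T1}  "b"  orig:{}
  [3..3]={T1}  "b"  orig:{}
  [0..1]=∅  "aa"
  [1..2]={A}  "ab"
  [2..3]=∅  "bb"
  [0..2]=∅  "aab"
  [1..3]=∅  "abb"
  [0..3]=∅  "aabb"

S ∉ T[0,3] ⇒ NO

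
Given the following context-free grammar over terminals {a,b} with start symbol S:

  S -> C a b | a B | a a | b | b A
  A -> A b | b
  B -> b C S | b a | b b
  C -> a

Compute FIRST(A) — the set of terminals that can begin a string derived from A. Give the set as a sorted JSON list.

Compute FIRST by fixpoint:
iter 1:
  A via A→b: +{b}
  B via B→b C S: +{b}
  C via C→a: +{a}
  S via S→C a b: +{a}
  S via S→b: +{b}
  FIRST(S)={a,b}  FIRST(A)={b}  FIRST(B)={b}  FIRST(C)={a}
iter 2: — fixpoint
  FIRST(S)={a,b}  FIRST(A)={b}  FIRST(B)={b}  FIRST(C)={a}

FIRST(A) = ["b"]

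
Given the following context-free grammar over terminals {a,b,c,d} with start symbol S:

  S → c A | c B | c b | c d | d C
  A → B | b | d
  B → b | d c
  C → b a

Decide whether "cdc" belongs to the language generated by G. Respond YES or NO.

CNF form of G:
  S -> T0 C | T1 A | T1 B | T1 T0 | T1 T2
  A -> T0 T1 | b | d
  B -> T0 T1 | b
  C -> T2 T3
  T0 -> d
  T1 -> c
  T2 -> b
  T3 -> a

Fill CYK table bottom-up:
  [0..0]={T1}  "c"  orig:{}
  [1..1]={A,T0}  "d"  orig:{A}
  [2..2]={T1}  "c"  orig:{}
  [0..1]={S}  "cd"
  [1..2]={A,B}  "dc"
  [0..2]={S}  "cdc"

S ∈ T[0,2] ⇒ YES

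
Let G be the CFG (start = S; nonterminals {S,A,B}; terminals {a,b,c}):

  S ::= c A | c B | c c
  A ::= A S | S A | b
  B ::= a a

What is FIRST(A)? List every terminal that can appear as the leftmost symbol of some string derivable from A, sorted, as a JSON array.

FIRST iteration:
round 1:
  A via A→b: +{b}
  B via B→a a: +{a}
  S via S→c A: +{c}
  FIRST[S]={c}  FIRST[A]={b}  FIRST[B]={a}
round 2:
  A via A→S A: +{c}
  FIRST[S]={c}  FIRST[A]={b,c}  FIRST[B]={a}
round 3: done
  FIRST[S]={c}  FIRST[A]={b,c}  FIRST[B]={a}

FIRST(A) = ["b", "c"]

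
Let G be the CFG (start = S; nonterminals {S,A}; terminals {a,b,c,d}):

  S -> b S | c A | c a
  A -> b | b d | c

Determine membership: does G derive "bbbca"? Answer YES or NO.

Convert to CNF:
  S -> T0 S | T2 A | T2 T3
  A -> T0 T1 | b | c
  T0 -> b
  T1 -> d
  T2 -> c
  T3 -> a

CYK table (by increasing span):
  cell(0,0) b: {A,T0}  orig:{A}
  cell(1,1) b: {A,T0}  orig:{A}
  cell(2,2) b: {A,T0}  orig:{A}
  cell(3,3) c: {A,T2}  orig:{A}
  cell(4,4) a: {T3}  orig:{}
  cell(0,1) bb: ∅
  cell(1,2) bb: ∅
  cell(2,3) bc: ∅
  cell(3,4) ca: {S}
  cell(0,2) bbb: ∅
  cell(1,3) bbc: ∅
  cell(2,4) bca: {S}
  cell(0,3) bbbc: ∅
  cell(1,4) bbca: {S}
  cell(0,4) bbbca: {S}

S ∈ T[0,4] ⇒ YES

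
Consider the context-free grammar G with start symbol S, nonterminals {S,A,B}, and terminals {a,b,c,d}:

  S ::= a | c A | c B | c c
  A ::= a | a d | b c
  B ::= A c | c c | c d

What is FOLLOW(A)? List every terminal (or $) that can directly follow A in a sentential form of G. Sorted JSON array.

FIRST sets, iterate to fixpoint:
round 1:
  A via A→a: +{a}
  A via A→b c: +{b}
  B via B→A c: +{a,b}
  B via B→c c: +{c}
  S via S→a: +{a}
  S via S→c A: +{c}
  FIRST(S)={a,c}  FIRST(A)={a,b}  FIRST(B)={a,b,c}
round 2: (stable)
  FIRST(S)={a,c}  FIRST(A)={a,b}  FIRST(B)={a,b,c}

FOLLOW sets:
seed FOLLOW(S) with $
round 1:
  B→A c: FOLLOW(A) ⊇ FIRST(c) = {c}; new: +{c}
  S→c A: FOLLOW(A) ⊇ FOLLOW(S) ⊇ {$}; new: +{$}
  S→c B: FOLLOW(B) ⊇ FOLLOW(S) ⊇ {$}; new: +{$}
  FOLLOW(S)={$}  FOLLOW(A)={$,c}  FOLLOW(B)={$}
round 2: (stable)
  FOLLOW(S)={$}  FOLLOW(A)={$,c}  FOLLOW(B)={$}

FOLLOW(A) = ["$", "c"]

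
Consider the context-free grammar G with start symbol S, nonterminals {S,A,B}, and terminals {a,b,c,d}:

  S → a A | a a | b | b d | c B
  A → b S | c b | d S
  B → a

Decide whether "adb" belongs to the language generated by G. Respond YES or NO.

Convert to CNF:
  S -> T0 T2 | T1 B | T3 A | T3 T3 | b
  A -> T0 S | T1 T0 | T2 S
  B -> a
  T0 -> b
  T1 -> c
  T2 -> d
  T3 -> a

CYK fill:
  T[0,0] 'a' = {B,T3}  orig:{B}
  T[1,1] 'd' = {T2}  orig:{}
  T[2,2] 'b' = {S,T0}  orig:{S}
  T[0,1] 'ad' = ∅
  T[1,2] 'db' = {A}
  T[0,2] 'adb' = {S}

S ∈ T[0,2] ⇒ YES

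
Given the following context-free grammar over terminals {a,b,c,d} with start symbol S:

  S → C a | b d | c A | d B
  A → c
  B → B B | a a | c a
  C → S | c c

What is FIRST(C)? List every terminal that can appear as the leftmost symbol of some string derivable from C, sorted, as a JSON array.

FIRST sets, iterate to fixpoint:
pass 1:
  A via A→c: +{c}
  B via B→a a: +{a}
  B via B→c a: +{c}
  C via C→c c: +{c}
  S via S→C a: +{c}
  S via S→b d: +{b}
  S via S→d B: +{d}
  S: {b,c,d}  A: {c}  B: {a,c}  C: {c}
pass 2:
  C via C→S: +{b,d}
  S: {b,c,d}  A: {c}  B: {a,c}  C: {b,c,d}
pass 3: done
  S: {b,c,d}  A: {c}  B: {a,c}  C: {b,c,d}

FIRST(C) = ["b", "c", "d"]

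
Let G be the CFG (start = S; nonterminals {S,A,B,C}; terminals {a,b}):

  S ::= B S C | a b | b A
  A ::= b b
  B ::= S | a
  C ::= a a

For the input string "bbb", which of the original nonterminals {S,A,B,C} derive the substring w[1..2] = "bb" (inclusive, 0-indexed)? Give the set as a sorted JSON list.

CNF form of G:
  S -> B X3 | T0 A | T1 T0
  A -> T0 T0
  B -> B X2 | T0 A | T1 T0 | a
  C -> T1 T1
  T0 -> b
  T1 -> a
  X2 -> S C
  X3 -> S C

Fill CYK table bottom-up — only the sub-triangle for w[1..2]:
  [1..1]={T0}  "b"  orig:{}
  [2..2]={T0}  "b"  orig:{}
  [1..2]={A}  "bb"

Original NTs in T[1,2] deriving "bb": ["A"]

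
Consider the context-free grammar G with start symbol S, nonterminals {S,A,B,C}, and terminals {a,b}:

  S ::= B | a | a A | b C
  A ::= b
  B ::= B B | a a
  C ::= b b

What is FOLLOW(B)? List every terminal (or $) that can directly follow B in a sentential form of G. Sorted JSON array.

FIRST sets, iterate to fixpoint:
pass 1:
  A via A→b: +{b}
  B via B→a a: +{a}
  C via C→b b: +{b}
  S via S→B: +{a}
  S via S→b C: +{b}
  S: {a,b}  A: {b}  B: {a}  C: {b}
pass 2: done
  S: {a,b}  A: {b}  B: {a}  C: {b}

Compute FOLLOW by fixpoint:
initialize: $ ∈ FOLLOW(S)
pass 1:
  B→B B: FOLLOW(B) ⊇ FIRST(B) = {a}; new: +{a}
  S→B: FOLLOW(B) ⊇ FOLLOW(S) ⊇ {$}; new: +{$}
  S→a A: FOLLOW(A) ⊇ FOLLOW(S) ⊇ {$}; new: +{$}
  S→b C: FOLLOW(C) ⊇ FOLLOW(S) ⊇ {$}; new: +{$}
  FOLLOW[S]={$}  FOLLOW[A]={$}  FOLLOW[B]={$,a}  FOLLOW[C]={$}
pass 2: done
  FOLLOW[S]={$}  FOLLOW[A]={$}  FOLLOW[B]={$,a}  FOLLOW[C]={$}

FOLLOW(B) = ["$", "a"]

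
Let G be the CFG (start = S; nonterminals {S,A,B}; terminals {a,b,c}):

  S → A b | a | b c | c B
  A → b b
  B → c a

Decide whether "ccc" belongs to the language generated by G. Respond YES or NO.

CNF form of G:
  S -> A T0 | T0 T1 | T1 B | a
  A -> T0 T0
  B -> T1 T2
  T0 -> b
  T1 -> c
  T2 -> a

CYK fill:
  [0..0]={T1}  "c"  orig:{}
  [1..1]={T1}  "c"  orig:{}
  [2..2]={T1}  "c"  orig:{}
  [0..1]=∅  "cc"
  [1..2]=∅  "cc"
  [0..2]=∅  "ccc"

S ∉ T[0,2] ⇒ NO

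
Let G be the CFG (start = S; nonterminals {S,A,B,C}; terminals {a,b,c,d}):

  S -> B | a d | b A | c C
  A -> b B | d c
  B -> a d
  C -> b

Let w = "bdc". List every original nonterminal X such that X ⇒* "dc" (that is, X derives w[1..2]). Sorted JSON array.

CNF form of G:
  S -> T0 A | T2 C | T3 T1
  A -> T0 B | T1 T2
  B -> T3 T1
  C -> b
  T0 -> b
  T1 -> d
  T2 -> c
  T3 -> a

CYK table (by increasing span), restricted to cells inside w[1..2]:
  [1..1]={T1}  "d"  orig:{}
  [2..2]={T2}  "c"  orig:{}
  [1..2]={A}  "dc"

Original NTs in T[1,2] deriving "dc": ["A"]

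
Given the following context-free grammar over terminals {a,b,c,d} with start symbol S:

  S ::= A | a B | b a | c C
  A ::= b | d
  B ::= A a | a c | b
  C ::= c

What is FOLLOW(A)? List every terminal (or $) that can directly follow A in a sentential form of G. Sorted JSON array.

Compute FIRST by fixpoint:
[1]
  A via A→b: +{b}
  A via A→d: +{d}
  B via B→A a: +{b,d}
  B via B→a c: +{a}
  C via C→c: +{c}
  S via S→A: +{b,d}
  S via S→a B: +{a}
  S via S→c C: +{c}
  S: {a,b,c,d}  A: {b,d}  B: {a,b,d}  C: {c}
[2] (stable)
  S: {a,b,c,d}  A: {b,d}  B: {a,b,d}  C: {c}

Compute FOLLOW by fixpoint:
FOLLOW(S) := {$}
round 1:
  B→A a: FOLLOW(A) ⊇ FIRST(a) = {a}; new: +{a}
  S→A: FOLLOW(A) ⊇ FOLLOW(S) ⊇ {$}; new: +{$}
  S→a B: FOLLOW(B) ⊇ FOLLOW(S) ⊇ {$}; new: +{$}
  S→c C: FOLLOW(C) ⊇ FOLLOW(S) ⊇ {$}; new: +{$}
  FOLLOW(S)={$}  FOLLOW(A)={$,a}  FOLLOW(B)={$}  FOLLOW(C)={$}
round 2: — fixpoint
  FOLLOW(S)={$}  FOLLOW(A)={$,a}  FOLLOW(B)={$}  FOLLOW(C)={$}

FOLLOW(A) = ["$", "a"]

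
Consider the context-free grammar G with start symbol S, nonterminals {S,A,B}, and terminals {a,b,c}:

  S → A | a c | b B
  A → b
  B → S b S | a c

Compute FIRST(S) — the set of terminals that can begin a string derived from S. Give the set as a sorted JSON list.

FIRST iteration:
round 1:
  A via A→b: +{b}
  B via B→a c: +{a}
  S via S→A: +{b}
  S via S→a c: +{a}
  S: {a,b}  A: {b}  B: {a}
round 2:
  B via B→S b S: +{b}
  S: {a,b}  A: {b}  B: {a,b}
round 3: (stable)
  S: {a,b}  A: {b}  B: {a,b}

FIRST(S) = ["a", "b"]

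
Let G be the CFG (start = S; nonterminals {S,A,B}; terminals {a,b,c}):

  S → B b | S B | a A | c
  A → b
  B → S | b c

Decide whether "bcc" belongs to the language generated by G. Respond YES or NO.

CNF form of G:
  S -> B T0 | S B | T1 A | c
  A -> b
  B -> B T0 | S B | T0 T2 | T1 A | c
  T0 -> b
  T1 -> a
  T2 -> c

CYK fill:
  T[0,0] 'b' = {A,T0}  orig:{A}
  T[1,1] 'c' = {B,S,T2}  orig:{B,S}
  T[2,2] 'c' = {B,S,T2}  orig:{B,S}
  T[0,1] 'bc' = {B}
  T[1,2] 'cc' = {B,S}
  T[0,2] 'bcc' = ∅

S ∉ T[0,2] ⇒ NO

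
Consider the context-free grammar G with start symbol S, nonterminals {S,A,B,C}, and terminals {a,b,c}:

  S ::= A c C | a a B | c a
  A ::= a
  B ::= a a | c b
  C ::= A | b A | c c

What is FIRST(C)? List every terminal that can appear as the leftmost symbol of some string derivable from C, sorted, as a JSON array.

FIRST sets, iterate to fixpoint:
iter 1:
  A via A→a: +{a}
  B via B→a a: +{a}
  B via B→c b: +{c}
  C via C→A: +{a}
  C via C→b A: +{b}
  C via C→c c: +{c}
  S via S→A c C: +{a}
  S via S→c a: +{c}
  S: {a,c}  A: {a}  B: {a,c}  C: {a,b,c}
iter 2: (no change)
  S: {a,c}  A: {a}  B: {a,c}  C: {a,b,c}

FIRST(C) = ["a", "b", "c"]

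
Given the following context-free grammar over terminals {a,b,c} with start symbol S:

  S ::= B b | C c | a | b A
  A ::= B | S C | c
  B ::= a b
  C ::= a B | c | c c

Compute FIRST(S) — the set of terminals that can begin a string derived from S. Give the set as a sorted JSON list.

FIRST iteration:
iter 1:
  A via A→c: +{c}
  B via B→a b: +{a}
  C via C→a B: +{a}
  C via C→c: +{c}
  S via S→B b: +{a}
  S via S→C c: +{c}
  S via S→b A: +{b}
  S: {a,b,c}  A: {c}  B: {a}  C: {a,c}
iter 2:
  A via A→B: +{a}
  A via A→S C: +{b}
  S: {a,b,c}  A: {a,b,c}  B: {a}  C: {a,c}
iter 3: (no change)
  S: {a,b,c}  A: {a,b,c}  B: {a}  C: {a,c}

FIRST(S) = ["a", "b", "c"]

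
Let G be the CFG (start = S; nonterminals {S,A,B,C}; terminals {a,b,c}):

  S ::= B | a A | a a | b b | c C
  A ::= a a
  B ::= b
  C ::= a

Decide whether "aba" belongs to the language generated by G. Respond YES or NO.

Convert to CNF:
  S -> T0 A | T0 T0 | T1 T1 | T2 C | b
  A -> T0 T0
  B -> b
  C -> a
  T0 -> a
  T1 -> b
  T2 -> c

Fill CYK table bottom-up:
  T[0,0] 'a' = {C,T0}  orig:{C}
  T[1,1] 'b' = {B,S,T1}  orig:{B,S}
  T[2,2] 'a' = {C,T0}  orig:{C}
  T[0,1] 'ab' = ∅
  T[1,2] 'ba' = ∅
  T[0,2] 'aba' = ∅

S ∉ T[0,2] ⇒ NO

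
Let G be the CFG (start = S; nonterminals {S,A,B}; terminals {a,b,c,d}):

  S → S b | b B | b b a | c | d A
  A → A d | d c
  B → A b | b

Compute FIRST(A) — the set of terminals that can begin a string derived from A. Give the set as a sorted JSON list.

FIRST sets, iterate to fixpoint:
round 1:
  A via A→d c: +{d}
  B via B→A b: +{d}
  B via B→b: +{b}
  S via S→b B: +{b}
  S via S→c: +{c}
  S via S→d A: +{d}
  FIRST[S]={b,c,d}  FIRST[A]={d}  FIRST[B]={b,d}
round 2: (stable)
  FIRST[S]={b,c,d}  FIRST[A]={d}  FIRST[B]={b,d}

FIRST(A) = ["d"]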